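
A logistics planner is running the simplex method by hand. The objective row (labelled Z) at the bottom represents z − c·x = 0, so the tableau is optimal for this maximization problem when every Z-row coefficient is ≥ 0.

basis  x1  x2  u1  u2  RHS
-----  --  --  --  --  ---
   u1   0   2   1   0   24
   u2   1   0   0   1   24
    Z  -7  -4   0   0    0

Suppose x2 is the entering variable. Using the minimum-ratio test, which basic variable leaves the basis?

Column x2 entries and ratios — u1: 24/2 = 12; u2: 0 ≤ 0, skip.
Smallest ratio is 12 in the row of u1, so u1 leaves.

u1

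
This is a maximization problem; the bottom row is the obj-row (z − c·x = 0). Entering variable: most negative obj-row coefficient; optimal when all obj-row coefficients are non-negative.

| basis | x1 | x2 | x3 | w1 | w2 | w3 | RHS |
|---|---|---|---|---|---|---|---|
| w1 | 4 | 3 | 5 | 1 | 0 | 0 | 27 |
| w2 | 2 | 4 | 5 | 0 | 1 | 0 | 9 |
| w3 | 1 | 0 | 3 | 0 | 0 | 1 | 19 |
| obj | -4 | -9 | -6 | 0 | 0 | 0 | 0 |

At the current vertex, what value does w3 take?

19

w3 is basic (row 3); its value is the RHS of that row, 19.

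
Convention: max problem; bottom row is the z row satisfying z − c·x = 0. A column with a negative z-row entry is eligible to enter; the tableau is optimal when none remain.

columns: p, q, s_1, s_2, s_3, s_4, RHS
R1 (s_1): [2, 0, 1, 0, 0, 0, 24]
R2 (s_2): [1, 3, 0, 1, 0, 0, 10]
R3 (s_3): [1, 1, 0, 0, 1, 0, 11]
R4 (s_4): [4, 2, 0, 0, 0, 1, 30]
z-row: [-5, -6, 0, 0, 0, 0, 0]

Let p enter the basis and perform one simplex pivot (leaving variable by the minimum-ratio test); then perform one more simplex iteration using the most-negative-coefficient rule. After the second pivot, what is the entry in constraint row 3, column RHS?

Ratio test on column p — row 1: 24/2 = 12; row 2: 10/1 = 10; row 3: 11/1 = 11; row 4: 30/4 = 15/2. Minimum is 15/2 at row 4 (s_4 leaves); pivot element 4.
Divide row 4 by 4; eliminate column p from the other rows.
Second iteration: most negative z-row entry is -7/2 in column q, so q enters.
Ratio test on column q — row 1: entry -1 ≤ 0; row 2: (5/2)/(5/2) = 1; row 3: (7/2)/(1/2) = 7; row 4: (15/2)/(1/2) = 15. Minimum is 1 at row 2 (s_2 leaves); pivot element 5/2.
Divide row 2 by 5/2; eliminate column q from the other rows.
After both pivots, the entry at constraint row 3, column RHS is 3.

3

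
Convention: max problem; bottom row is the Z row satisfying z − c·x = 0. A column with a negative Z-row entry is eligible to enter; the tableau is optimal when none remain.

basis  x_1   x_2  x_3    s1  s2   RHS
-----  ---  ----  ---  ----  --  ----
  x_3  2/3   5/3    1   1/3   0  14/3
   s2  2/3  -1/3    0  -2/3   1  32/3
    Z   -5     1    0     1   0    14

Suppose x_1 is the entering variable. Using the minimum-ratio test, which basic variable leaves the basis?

Column x_1 entries and ratios — x_3: (14/3)/(2/3) = 7; s2: (32/3)/(2/3) = 16.
Smallest ratio is 7 in the row of x_3, so x_3 leaves.

x_3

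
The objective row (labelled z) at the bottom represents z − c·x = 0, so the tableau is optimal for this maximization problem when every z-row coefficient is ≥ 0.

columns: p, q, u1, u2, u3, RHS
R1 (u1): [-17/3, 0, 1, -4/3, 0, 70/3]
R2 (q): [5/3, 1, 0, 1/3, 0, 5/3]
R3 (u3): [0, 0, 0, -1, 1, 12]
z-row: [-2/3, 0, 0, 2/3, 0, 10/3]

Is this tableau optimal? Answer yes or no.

The z-row has a negative entry -2/3 in column p, so it is not optimal.

no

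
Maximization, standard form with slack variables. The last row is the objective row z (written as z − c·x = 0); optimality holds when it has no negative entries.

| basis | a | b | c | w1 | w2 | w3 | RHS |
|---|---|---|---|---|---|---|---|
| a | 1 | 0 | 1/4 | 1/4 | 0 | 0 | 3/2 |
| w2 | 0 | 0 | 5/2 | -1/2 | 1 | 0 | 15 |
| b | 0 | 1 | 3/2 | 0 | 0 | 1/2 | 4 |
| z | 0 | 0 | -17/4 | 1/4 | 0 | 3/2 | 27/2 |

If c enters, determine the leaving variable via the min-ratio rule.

b

Column c entries and ratios — a: (3/2)/(1/4) = 6; w2: 15/(5/2) = 6; b: 4/(3/2) = 8/3.
Smallest ratio is 8/3 in the row of b, so b leaves.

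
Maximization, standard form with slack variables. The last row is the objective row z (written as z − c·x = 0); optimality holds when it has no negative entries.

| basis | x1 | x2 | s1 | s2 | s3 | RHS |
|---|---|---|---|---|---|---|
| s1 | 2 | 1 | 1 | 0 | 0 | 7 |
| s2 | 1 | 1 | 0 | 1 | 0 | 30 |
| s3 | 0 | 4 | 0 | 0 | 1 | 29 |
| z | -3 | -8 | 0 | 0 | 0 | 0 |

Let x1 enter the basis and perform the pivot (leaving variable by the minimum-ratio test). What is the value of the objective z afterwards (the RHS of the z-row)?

Ratio test on column x1 — row 1: 7/2 = 7/2; row 2: 30/1 = 30; row 3: entry 0 ≤ 0. Minimum is 7/2 at row 1 (s1 leaves); pivot element 2.
Pivot on row 1; the z-row RHS becomes 0 − (-3)·(7/2) = 21/2.

21/2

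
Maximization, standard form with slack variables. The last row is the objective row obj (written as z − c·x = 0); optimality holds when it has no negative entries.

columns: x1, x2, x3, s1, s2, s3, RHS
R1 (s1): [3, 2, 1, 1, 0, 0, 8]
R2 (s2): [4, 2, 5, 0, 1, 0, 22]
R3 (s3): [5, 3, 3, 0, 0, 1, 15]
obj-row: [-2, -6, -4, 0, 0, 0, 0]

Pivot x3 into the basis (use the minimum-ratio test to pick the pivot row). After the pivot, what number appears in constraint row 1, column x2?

Ratio test on column x3 — row 1: 8/1 = 8; row 2: 22/5 = 22/5; row 3: 15/3 = 5. Minimum is 22/5 at row 2 (s2 leaves); pivot element 5.
Divide row 2 by 5; eliminate column x3 from the other rows.
Row 1 update in column x2: 2 − 1·(2/5) = 8/5.

8/5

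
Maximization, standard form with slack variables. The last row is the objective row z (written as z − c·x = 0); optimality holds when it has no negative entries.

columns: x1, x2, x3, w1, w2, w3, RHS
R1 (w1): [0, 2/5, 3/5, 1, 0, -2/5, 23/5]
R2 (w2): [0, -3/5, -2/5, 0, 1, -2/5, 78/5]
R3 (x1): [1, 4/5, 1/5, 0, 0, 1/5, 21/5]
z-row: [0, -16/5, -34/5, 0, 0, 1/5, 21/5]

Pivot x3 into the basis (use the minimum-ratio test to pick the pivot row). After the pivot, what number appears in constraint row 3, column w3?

Ratio test on column x3 — row 1: (23/5)/(3/5) = 23/3; row 2: entry -2/5 ≤ 0; row 3: (21/5)/(1/5) = 21. Minimum is 23/3 at row 1 (w1 leaves); pivot element 3/5.
Divide row 1 by 3/5; eliminate column x3 from the other rows.
Row 3 update in column w3: 1/5 − (1/5)·(-2/3) = 1/3.

1/3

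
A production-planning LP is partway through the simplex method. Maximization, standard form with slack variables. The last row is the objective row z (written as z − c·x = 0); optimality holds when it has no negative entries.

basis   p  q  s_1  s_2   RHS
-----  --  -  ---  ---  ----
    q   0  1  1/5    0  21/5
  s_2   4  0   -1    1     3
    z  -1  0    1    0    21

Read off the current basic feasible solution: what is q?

21/5

q is basic (row 1); its value is the RHS of that row, 21/5.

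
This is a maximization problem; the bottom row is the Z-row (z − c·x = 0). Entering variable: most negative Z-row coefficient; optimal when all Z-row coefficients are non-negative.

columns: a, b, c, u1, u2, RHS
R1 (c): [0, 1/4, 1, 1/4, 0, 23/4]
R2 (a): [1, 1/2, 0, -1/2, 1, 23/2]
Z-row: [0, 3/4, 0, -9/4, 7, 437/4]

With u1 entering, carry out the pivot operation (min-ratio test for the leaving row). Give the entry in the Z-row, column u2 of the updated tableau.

7

Ratio test on column u1 — row 1: (23/4)/(1/4) = 23; row 2: entry -1/2 ≤ 0. Minimum is 23 at row 1 (c leaves); pivot element 1/4.
Divide row 1 by 1/4; eliminate column u1 from the other rows.
Z-row update in column u2: 7 − (-9/4)·0 = 7.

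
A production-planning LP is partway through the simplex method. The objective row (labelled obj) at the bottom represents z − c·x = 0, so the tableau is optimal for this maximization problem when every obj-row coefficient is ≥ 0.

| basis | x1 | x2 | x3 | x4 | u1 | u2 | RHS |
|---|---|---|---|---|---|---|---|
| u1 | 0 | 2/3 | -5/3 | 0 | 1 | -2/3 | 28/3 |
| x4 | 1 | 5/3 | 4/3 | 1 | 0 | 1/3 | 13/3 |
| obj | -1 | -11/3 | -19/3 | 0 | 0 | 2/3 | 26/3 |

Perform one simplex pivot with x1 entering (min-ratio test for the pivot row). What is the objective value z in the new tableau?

Ratio test on column x1 — row 1: entry 0 ≤ 0; row 2: (13/3)/1 = 13/3. Minimum is 13/3 at row 2 (x4 leaves); pivot element 1.
Pivot on row 2; the obj-row RHS becomes 26/3 − (-1)·(13/3) = 13.

13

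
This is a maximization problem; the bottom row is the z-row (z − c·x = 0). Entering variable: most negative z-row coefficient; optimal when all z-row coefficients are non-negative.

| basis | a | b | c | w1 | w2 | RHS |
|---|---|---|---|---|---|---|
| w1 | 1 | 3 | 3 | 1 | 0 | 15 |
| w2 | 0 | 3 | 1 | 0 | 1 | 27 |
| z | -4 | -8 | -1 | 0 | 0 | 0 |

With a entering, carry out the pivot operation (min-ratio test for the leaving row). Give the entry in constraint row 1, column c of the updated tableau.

3

Ratio test on column a — row 1: 15/1 = 15; row 2: entry 0 ≤ 0. Minimum is 15 at row 1 (w1 leaves); pivot element 1.
Divide row 1 by 1; eliminate column a from the other rows.
In the new row 1, the c entry is the old entry divided by the pivot: 3/1 = 3.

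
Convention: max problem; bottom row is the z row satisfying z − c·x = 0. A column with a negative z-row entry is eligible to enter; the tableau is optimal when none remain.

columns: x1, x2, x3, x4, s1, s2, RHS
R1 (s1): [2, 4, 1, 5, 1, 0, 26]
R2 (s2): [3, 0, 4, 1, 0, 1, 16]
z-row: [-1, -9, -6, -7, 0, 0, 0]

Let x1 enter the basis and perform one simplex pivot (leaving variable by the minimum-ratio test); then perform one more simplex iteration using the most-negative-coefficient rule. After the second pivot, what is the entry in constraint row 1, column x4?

13/12

Ratio test on column x1 — row 1: 26/2 = 13; row 2: 16/3 = 16/3. Minimum is 16/3 at row 2 (s2 leaves); pivot element 3.
Divide row 2 by 3; eliminate column x1 from the other rows.
Second iteration: most negative z-row entry is -9 in column x2, so x2 enters.
Ratio test on column x2 — row 1: (46/3)/4 = 23/6; row 2: entry 0 ≤ 0. Minimum is 23/6 at row 1 (s1 leaves); pivot element 4.
Divide row 1 by 4; eliminate column x2 from the other rows.
After both pivots, the entry at constraint row 1, column x4 is 13/12.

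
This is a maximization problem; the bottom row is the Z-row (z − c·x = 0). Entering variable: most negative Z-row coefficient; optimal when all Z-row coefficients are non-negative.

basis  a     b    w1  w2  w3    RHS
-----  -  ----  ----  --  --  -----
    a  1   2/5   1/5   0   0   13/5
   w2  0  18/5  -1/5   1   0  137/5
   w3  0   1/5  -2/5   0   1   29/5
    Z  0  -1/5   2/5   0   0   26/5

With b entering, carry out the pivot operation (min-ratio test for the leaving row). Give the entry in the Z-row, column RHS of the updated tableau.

13/2

Ratio test on column b — row 1: (13/5)/(2/5) = 13/2; row 2: (137/5)/(18/5) = 137/18; row 3: (29/5)/(1/5) = 29. Minimum is 13/2 at row 1 (a leaves); pivot element 2/5.
Divide row 1 by 2/5; eliminate column b from the other rows.
Z-row update in column RHS: 26/5 − (-1/5)·(13/2) = 13/2.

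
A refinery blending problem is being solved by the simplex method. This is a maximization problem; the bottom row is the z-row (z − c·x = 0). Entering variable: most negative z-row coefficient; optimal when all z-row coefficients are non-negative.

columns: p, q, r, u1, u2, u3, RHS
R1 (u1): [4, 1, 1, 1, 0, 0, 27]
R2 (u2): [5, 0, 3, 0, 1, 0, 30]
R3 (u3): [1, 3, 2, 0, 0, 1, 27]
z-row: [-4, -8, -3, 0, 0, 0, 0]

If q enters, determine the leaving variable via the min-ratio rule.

Column q entries and ratios — u1: 27/1 = 27; u2: 0 ≤ 0, skip; u3: 27/3 = 9.
Smallest ratio is 9 in the row of u3, so u3 leaves.

u3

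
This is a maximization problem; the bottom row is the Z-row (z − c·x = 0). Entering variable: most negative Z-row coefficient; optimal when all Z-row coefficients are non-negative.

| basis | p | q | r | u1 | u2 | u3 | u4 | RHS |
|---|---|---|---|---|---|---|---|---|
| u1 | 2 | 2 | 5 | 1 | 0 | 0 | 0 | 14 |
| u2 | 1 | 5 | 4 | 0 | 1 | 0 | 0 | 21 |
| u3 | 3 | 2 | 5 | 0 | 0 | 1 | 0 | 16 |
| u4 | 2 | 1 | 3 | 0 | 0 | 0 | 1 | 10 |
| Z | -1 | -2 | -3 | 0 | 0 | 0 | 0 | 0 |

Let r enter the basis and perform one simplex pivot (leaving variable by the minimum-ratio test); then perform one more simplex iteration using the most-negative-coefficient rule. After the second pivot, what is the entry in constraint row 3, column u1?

Ratio test on column r — row 1: 14/5 = 14/5; row 2: 21/4 = 21/4; row 3: 16/5 = 16/5; row 4: 10/3 = 10/3. Minimum is 14/5 at row 1 (u1 leaves); pivot element 5.
Divide row 1 by 5; eliminate column r from the other rows.
Second iteration: most negative Z-row entry is -4/5 in column q, so q enters.
Ratio test on column q — row 1: (14/5)/(2/5) = 7; row 2: (49/5)/(17/5) = 49/17; row 3: entry 0 ≤ 0; row 4: entry -1/5 ≤ 0. Minimum is 49/17 at row 2 (u2 leaves); pivot element 17/5.
Divide row 2 by 17/5; eliminate column q from the other rows.
After both pivots, the entry at constraint row 3, column u1 is -1.

-1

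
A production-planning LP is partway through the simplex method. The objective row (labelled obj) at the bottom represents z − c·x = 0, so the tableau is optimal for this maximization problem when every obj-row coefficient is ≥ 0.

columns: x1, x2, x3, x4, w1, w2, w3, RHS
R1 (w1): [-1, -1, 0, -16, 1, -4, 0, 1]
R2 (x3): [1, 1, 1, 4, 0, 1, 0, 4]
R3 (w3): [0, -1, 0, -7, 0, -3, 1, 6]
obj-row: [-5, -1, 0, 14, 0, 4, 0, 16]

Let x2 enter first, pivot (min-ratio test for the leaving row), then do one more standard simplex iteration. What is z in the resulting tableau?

Ratio test on column x2 — row 1: entry -1 ≤ 0; row 2: 4/1 = 4; row 3: entry -1 ≤ 0. Minimum is 4 at row 2 (x3 leaves); pivot element 1.
Pivot on row 2; the obj-row RHS becomes 16 − (-1)·4 = 20.
Next entering variable (most negative obj-row entry -4): x1.
Ratio test on column x1 — row 1: entry 0 ≤ 0; row 2: 4/1 = 4; row 3: 10/1 = 10. Minimum is 4 at row 2 (x2 leaves); pivot element 1.
After the second pivot the obj-row RHS is 20 − (-4)·4 = 36.

36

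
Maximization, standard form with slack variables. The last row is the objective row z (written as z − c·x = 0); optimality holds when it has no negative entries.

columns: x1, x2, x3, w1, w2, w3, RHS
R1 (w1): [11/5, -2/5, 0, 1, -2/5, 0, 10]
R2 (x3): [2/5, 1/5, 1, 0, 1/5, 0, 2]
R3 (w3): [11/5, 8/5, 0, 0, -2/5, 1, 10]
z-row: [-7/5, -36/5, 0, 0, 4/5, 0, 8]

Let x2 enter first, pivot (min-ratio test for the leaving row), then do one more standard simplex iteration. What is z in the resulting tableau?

Ratio test on column x2 — row 1: entry -2/5 ≤ 0; row 2: 2/(1/5) = 10; row 3: 10/(8/5) = 25/4. Minimum is 25/4 at row 3 (w3 leaves); pivot element 8/5.
Pivot on row 3; the z-row RHS becomes 8 − (-36/5)·(25/4) = 53.
Next entering variable (most negative z-row entry -1): w2.
Ratio test on column w2 — row 1: entry -1/2 ≤ 0; row 2: (3/4)/(1/4) = 3; row 3: entry -1/4 ≤ 0. Minimum is 3 at row 2 (x3 leaves); pivot element 1/4.
After the second pivot the z-row RHS is 53 − (-1)·3 = 56.

56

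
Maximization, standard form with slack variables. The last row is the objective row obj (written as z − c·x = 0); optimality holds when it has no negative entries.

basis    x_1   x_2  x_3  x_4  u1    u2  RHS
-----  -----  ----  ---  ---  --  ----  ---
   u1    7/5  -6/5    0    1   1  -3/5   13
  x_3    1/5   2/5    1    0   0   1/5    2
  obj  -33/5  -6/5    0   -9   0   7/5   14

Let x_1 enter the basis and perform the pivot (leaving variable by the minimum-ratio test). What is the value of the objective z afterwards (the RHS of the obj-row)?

Ratio test on column x_1 — row 1: 13/(7/5) = 65/7; row 2: 2/(1/5) = 10. Minimum is 65/7 at row 1 (u1 leaves); pivot element 7/5.
Pivot on row 1; the obj-row RHS becomes 14 − (-33/5)·(65/7) = 527/7.

527/7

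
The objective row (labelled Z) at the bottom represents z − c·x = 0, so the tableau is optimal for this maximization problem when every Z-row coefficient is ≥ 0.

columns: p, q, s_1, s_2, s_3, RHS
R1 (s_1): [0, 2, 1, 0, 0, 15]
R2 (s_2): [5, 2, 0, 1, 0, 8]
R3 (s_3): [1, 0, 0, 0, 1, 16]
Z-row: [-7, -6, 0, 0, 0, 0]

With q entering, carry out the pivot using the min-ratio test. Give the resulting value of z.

24

Ratio test on column q — row 1: 15/2 = 15/2; row 2: 8/2 = 4; row 3: entry 0 ≤ 0. Minimum is 4 at row 2 (s_2 leaves); pivot element 2.
Pivot on row 2; the Z-row RHS becomes 0 − (-6)·4 = 24.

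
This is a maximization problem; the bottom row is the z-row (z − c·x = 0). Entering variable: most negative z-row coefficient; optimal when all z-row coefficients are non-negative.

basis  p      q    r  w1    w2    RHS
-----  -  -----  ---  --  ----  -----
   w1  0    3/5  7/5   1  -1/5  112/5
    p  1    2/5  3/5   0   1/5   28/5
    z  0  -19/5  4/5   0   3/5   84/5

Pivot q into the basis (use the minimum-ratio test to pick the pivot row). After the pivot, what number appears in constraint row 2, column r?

3/2

Ratio test on column q — row 1: (112/5)/(3/5) = 112/3; row 2: (28/5)/(2/5) = 14. Minimum is 14 at row 2 (p leaves); pivot element 2/5.
Divide row 2 by 2/5; eliminate column q from the other rows.
In the new row 2, the r entry is the old entry divided by the pivot: (3/5)/(2/5) = 3/2.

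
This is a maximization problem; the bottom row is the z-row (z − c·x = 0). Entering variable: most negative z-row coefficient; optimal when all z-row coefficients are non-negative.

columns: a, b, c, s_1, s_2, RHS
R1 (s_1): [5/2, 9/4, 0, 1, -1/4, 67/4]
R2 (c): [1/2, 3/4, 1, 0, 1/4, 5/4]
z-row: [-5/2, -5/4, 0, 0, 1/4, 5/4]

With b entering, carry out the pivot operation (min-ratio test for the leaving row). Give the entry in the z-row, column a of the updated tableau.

Ratio test on column b — row 1: (67/4)/(9/4) = 67/9; row 2: (5/4)/(3/4) = 5/3. Minimum is 5/3 at row 2 (c leaves); pivot element 3/4.
Divide row 2 by 3/4; eliminate column b from the other rows.
z-row update in column a: -5/2 − (-5/4)·(2/3) = -5/3.

-5/3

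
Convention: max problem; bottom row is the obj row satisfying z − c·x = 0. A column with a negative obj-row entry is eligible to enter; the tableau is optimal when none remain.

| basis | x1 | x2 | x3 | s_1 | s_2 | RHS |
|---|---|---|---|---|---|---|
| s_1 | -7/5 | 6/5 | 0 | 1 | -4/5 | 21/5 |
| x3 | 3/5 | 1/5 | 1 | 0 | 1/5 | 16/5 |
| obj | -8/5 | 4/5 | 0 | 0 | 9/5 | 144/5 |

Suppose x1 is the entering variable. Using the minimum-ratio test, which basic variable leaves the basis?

Column x1 entries and ratios — s_1: -7/5 ≤ 0, skip; x3: (16/5)/(3/5) = 16/3.
Smallest ratio is 16/3 in the row of x3, so x3 leaves.

x3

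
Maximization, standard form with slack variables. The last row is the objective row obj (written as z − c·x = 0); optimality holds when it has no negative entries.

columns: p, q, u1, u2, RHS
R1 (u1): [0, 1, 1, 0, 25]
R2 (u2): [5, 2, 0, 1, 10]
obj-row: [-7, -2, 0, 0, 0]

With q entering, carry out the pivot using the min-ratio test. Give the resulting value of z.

10

Ratio test on column q — row 1: 25/1 = 25; row 2: 10/2 = 5. Minimum is 5 at row 2 (u2 leaves); pivot element 2.
Pivot on row 2; the obj-row RHS becomes 0 − (-2)·5 = 10.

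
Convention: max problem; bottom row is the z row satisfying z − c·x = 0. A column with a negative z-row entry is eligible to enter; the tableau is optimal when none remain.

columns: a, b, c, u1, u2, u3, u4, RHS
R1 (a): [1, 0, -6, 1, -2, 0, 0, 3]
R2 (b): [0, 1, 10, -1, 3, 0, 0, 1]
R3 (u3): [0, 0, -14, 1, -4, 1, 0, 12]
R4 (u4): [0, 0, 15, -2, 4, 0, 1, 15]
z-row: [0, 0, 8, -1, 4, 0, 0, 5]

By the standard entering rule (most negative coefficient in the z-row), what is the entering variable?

Negative z-row entries: u1: -1.
The most negative is -1 in column u1, so u1 enters.

u1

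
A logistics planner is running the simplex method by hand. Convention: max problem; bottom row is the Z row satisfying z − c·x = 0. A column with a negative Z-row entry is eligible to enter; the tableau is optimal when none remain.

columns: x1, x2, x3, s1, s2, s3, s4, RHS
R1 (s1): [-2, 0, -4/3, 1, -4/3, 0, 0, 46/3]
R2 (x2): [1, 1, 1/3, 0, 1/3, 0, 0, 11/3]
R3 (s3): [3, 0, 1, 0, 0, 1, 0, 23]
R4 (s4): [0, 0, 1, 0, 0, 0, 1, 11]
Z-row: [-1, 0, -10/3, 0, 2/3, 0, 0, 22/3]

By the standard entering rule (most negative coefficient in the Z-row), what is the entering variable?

x3

Negative Z-row entries: x1: -1, x3: -10/3.
The most negative is -10/3 in column x3, so x3 enters.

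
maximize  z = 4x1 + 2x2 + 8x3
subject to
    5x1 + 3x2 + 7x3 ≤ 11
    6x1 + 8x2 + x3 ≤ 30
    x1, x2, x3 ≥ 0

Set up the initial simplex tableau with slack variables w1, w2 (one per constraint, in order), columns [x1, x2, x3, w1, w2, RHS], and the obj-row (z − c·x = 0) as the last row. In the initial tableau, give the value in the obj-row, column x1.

The obj-row carries the negated objective coefficients: the x1 entry is -4.

-4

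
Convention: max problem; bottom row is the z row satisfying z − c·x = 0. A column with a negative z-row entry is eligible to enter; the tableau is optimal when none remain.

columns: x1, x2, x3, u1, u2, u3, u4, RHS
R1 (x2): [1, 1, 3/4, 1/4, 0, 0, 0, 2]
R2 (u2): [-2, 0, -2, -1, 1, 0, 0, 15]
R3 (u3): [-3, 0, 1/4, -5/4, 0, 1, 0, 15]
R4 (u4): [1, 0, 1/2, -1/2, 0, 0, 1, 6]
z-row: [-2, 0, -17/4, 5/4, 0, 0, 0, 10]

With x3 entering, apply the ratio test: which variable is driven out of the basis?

x2

Column x3 entries and ratios — x2: 2/(3/4) = 8/3; u2: -2 ≤ 0, skip; u3: 15/(1/4) = 60; u4: 6/(1/2) = 12.
Smallest ratio is 8/3 in the row of x2, so x2 leaves.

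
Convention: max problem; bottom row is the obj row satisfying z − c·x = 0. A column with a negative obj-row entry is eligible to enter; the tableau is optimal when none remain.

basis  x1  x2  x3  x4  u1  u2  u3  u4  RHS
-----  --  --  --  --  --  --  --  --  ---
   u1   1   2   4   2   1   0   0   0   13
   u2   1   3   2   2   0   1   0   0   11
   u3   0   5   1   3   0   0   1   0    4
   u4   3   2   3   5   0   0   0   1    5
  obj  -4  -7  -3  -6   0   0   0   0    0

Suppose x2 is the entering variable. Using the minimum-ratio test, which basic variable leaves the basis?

u3

Column x2 entries and ratios — u1: 13/2 = 13/2; u2: 11/3 = 11/3; u3: 4/5 = 4/5; u4: 5/2 = 5/2.
Smallest ratio is 4/5 in the row of u3, so u3 leaves.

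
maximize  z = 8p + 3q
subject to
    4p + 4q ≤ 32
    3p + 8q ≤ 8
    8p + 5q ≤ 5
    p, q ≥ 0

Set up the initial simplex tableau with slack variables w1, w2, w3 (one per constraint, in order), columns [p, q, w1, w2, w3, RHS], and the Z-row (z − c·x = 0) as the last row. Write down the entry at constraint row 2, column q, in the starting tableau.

8

Constraint 2 has coefficient 8 on q.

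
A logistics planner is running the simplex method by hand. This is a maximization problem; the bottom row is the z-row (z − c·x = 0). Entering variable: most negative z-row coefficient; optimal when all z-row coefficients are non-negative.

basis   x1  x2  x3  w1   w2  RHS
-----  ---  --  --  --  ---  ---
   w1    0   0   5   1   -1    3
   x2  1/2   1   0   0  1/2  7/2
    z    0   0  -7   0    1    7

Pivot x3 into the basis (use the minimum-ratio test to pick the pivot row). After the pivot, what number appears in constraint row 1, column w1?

1/5

Ratio test on column x3 — row 1: 3/5 = 3/5; row 2: entry 0 ≤ 0. Minimum is 3/5 at row 1 (w1 leaves); pivot element 5.
Divide row 1 by 5; eliminate column x3 from the other rows.
In the new row 1, the w1 entry is the old entry divided by the pivot: 1/5 = 1/5.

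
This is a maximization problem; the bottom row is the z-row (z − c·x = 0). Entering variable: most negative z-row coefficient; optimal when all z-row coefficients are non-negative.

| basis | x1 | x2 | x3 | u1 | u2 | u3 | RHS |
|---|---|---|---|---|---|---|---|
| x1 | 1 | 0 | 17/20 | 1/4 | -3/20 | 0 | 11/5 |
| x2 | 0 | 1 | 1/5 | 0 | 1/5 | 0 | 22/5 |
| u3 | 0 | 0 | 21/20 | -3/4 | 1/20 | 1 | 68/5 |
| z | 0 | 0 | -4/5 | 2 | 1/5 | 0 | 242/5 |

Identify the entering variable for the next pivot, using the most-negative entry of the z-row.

x3

Negative z-row entries: x3: -4/5.
The most negative is -4/5 in column x3, so x3 enters.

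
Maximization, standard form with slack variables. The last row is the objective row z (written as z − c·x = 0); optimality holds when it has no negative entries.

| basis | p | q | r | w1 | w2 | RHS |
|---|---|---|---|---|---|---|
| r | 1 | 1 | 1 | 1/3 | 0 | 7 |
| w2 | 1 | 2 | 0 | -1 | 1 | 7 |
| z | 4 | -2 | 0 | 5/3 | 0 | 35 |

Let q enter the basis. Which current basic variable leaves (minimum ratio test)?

w2

Column q entries and ratios — r: 7/1 = 7; w2: 7/2 = 7/2.
Smallest ratio is 7/2 in the row of w2, so w2 leaves.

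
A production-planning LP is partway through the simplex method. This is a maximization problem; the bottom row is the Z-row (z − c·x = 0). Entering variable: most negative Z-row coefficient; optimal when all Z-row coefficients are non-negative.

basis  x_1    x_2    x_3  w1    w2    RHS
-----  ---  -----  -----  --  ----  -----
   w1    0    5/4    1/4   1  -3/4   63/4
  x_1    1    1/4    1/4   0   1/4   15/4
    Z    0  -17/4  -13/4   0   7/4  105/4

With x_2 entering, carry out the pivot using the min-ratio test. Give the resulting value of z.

399/5

Ratio test on column x_2 — row 1: (63/4)/(5/4) = 63/5; row 2: (15/4)/(1/4) = 15. Minimum is 63/5 at row 1 (w1 leaves); pivot element 5/4.
Pivot on row 1; the Z-row RHS becomes 105/4 − (-17/4)·(63/5) = 399/5.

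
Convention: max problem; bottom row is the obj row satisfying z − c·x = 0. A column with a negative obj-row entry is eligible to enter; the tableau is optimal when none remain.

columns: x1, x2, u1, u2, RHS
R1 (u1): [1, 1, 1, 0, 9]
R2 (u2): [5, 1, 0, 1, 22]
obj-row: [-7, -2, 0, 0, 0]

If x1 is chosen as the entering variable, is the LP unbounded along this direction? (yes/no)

no

Column x1 has positive entries in row(s) 1, 2, so the ratio test bounds it — not unbounded.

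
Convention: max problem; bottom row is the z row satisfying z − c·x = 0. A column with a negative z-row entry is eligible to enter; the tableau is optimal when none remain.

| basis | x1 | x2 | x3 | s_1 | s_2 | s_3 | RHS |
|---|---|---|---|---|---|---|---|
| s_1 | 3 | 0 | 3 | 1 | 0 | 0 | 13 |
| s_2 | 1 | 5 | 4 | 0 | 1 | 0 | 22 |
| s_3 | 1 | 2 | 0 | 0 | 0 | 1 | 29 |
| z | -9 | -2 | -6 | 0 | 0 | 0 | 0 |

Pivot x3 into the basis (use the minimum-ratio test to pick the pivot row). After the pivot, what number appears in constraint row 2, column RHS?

Ratio test on column x3 — row 1: 13/3 = 13/3; row 2: 22/4 = 11/2; row 3: entry 0 ≤ 0. Minimum is 13/3 at row 1 (s_1 leaves); pivot element 3.
Divide row 1 by 3; eliminate column x3 from the other rows.
Row 2 update in column RHS: 22 − 4·(13/3) = 14/3.

14/3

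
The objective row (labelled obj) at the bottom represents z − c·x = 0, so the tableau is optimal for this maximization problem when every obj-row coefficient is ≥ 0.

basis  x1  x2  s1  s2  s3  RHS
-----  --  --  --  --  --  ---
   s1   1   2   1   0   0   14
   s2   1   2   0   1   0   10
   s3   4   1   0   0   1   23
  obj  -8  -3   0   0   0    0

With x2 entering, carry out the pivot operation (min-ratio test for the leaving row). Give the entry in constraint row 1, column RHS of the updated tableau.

4

Ratio test on column x2 — row 1: 14/2 = 7; row 2: 10/2 = 5; row 3: 23/1 = 23. Minimum is 5 at row 2 (s2 leaves); pivot element 2.
Divide row 2 by 2; eliminate column x2 from the other rows.
Row 1 update in column RHS: 14 − 2·5 = 4.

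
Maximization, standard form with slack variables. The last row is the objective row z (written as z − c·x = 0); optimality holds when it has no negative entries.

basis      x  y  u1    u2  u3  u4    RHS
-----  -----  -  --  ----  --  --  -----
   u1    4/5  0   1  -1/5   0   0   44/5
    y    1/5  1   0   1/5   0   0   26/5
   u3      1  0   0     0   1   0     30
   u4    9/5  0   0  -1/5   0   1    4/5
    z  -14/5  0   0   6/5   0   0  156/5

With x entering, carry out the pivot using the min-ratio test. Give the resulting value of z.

292/9

Ratio test on column x — row 1: (44/5)/(4/5) = 11; row 2: (26/5)/(1/5) = 26; row 3: 30/1 = 30; row 4: (4/5)/(9/5) = 4/9. Minimum is 4/9 at row 4 (u4 leaves); pivot element 9/5.
Pivot on row 4; the z-row RHS becomes 156/5 − (-14/5)·(4/9) = 292/9.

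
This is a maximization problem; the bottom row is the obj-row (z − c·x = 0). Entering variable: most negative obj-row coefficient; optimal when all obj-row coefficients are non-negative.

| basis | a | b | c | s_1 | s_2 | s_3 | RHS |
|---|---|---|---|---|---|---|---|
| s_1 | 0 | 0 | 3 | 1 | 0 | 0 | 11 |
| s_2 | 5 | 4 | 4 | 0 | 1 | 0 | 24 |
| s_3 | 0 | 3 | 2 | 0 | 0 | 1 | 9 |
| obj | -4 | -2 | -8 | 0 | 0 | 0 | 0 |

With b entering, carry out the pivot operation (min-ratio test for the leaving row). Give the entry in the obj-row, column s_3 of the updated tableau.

2/3

Ratio test on column b — row 1: entry 0 ≤ 0; row 2: 24/4 = 6; row 3: 9/3 = 3. Minimum is 3 at row 3 (s_3 leaves); pivot element 3.
Divide row 3 by 3; eliminate column b from the other rows.
obj-row update in column s_3: 0 − (-2)·(1/3) = 2/3.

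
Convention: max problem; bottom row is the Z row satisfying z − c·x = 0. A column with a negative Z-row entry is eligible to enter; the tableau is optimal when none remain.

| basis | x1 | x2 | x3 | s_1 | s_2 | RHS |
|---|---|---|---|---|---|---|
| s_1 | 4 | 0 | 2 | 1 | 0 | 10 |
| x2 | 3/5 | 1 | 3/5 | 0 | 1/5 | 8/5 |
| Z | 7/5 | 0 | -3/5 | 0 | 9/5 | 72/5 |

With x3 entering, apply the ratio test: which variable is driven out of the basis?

Column x3 entries and ratios — s_1: 10/2 = 5; x2: (8/5)/(3/5) = 8/3.
Smallest ratio is 8/3 in the row of x2, so x2 leaves.

x2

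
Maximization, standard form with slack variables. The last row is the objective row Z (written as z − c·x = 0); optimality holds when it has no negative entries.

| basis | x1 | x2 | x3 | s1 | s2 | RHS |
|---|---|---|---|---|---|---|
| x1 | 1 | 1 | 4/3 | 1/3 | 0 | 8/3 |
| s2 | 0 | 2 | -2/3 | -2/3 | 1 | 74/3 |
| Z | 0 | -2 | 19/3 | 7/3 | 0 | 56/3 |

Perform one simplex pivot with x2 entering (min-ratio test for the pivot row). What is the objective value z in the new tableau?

24

Ratio test on column x2 — row 1: (8/3)/1 = 8/3; row 2: (74/3)/2 = 37/3. Minimum is 8/3 at row 1 (x1 leaves); pivot element 1.
Pivot on row 1; the Z-row RHS becomes 56/3 − (-2)·(8/3) = 24.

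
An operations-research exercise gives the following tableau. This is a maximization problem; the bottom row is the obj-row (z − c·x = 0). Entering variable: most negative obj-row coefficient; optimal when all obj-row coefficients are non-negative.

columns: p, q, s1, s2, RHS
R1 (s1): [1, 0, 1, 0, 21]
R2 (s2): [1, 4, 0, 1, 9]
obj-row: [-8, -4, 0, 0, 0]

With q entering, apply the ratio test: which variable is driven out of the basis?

s2

Column q entries and ratios — s1: 0 ≤ 0, skip; s2: 9/4 = 9/4.
Smallest ratio is 9/4 in the row of s2, so s2 leaves.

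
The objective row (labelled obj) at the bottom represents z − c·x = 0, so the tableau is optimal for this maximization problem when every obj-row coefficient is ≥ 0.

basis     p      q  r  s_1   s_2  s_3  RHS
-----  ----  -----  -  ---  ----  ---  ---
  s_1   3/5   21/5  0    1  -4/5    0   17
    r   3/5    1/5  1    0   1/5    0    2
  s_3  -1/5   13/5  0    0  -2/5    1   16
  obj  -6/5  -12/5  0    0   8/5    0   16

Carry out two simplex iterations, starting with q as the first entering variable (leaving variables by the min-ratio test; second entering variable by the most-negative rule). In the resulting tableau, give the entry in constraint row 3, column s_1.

Ratio test on column q — row 1: 17/(21/5) = 85/21; row 2: 2/(1/5) = 10; row 3: 16/(13/5) = 80/13. Minimum is 85/21 at row 1 (s_1 leaves); pivot element 21/5.
Divide row 1 by 21/5; eliminate column q from the other rows.
Second iteration: most negative obj-row entry is -6/7 in column p, so p enters.
Ratio test on column p — row 1: (85/21)/(1/7) = 85/3; row 2: (25/21)/(4/7) = 25/12; row 3: entry -4/7 ≤ 0. Minimum is 25/12 at row 2 (r leaves); pivot element 4/7.
Divide row 2 by 4/7; eliminate column p from the other rows.
After both pivots, the entry at constraint row 3, column s_1 is -2/3.

-2/3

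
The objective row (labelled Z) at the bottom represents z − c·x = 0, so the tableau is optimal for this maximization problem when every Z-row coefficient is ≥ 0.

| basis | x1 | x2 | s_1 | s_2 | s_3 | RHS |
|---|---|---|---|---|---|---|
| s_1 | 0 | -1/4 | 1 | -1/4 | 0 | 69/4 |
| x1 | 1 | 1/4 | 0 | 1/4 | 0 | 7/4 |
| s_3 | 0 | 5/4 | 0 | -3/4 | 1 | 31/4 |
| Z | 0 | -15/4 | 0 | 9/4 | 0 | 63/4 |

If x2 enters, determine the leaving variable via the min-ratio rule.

Column x2 entries and ratios — s_1: -1/4 ≤ 0, skip; x1: (7/4)/(1/4) = 7; s_3: (31/4)/(5/4) = 31/5.
Smallest ratio is 31/5 in the row of s_3, so s_3 leaves.

s_3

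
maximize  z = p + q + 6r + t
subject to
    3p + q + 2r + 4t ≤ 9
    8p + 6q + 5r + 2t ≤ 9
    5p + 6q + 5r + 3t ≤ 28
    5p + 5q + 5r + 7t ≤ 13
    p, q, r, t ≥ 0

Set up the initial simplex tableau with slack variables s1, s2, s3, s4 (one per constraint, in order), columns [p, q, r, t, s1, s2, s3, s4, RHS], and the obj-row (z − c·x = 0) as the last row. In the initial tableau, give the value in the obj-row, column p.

The obj-row carries the negated objective coefficients: the p entry is -1.

-1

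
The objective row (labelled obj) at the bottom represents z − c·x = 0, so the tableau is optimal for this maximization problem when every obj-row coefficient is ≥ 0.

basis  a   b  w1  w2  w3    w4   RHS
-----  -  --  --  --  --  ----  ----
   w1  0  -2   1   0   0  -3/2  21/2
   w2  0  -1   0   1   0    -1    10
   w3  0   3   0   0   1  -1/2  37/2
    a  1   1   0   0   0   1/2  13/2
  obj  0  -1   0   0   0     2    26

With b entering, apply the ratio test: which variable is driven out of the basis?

Column b entries and ratios — w1: -2 ≤ 0, skip; w2: -1 ≤ 0, skip; w3: (37/2)/3 = 37/6; a: (13/2)/1 = 13/2.
Smallest ratio is 37/6 in the row of w3, so w3 leaves.

w3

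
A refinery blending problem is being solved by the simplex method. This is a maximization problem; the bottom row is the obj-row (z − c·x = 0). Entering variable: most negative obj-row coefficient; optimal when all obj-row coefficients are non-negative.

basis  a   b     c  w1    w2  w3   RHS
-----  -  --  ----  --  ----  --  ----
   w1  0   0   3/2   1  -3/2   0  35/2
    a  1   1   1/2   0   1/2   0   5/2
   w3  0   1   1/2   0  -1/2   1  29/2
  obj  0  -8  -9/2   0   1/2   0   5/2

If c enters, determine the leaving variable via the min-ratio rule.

a

Column c entries and ratios — w1: (35/2)/(3/2) = 35/3; a: (5/2)/(1/2) = 5; w3: (29/2)/(1/2) = 29.
Smallest ratio is 5 in the row of a, so a leaves.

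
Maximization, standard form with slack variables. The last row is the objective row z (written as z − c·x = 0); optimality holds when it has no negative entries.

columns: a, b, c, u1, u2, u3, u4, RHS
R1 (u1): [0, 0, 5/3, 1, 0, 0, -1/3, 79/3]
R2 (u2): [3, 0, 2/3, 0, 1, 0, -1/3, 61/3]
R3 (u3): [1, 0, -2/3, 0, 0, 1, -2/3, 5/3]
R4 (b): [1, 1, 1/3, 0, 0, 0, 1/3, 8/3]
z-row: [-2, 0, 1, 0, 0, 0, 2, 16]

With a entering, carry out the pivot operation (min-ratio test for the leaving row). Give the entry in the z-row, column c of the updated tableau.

-1/3

Ratio test on column a — row 1: entry 0 ≤ 0; row 2: (61/3)/3 = 61/9; row 3: (5/3)/1 = 5/3; row 4: (8/3)/1 = 8/3. Minimum is 5/3 at row 3 (u3 leaves); pivot element 1.
Divide row 3 by 1; eliminate column a from the other rows.
z-row update in column c: 1 − (-2)·(-2/3) = -1/3.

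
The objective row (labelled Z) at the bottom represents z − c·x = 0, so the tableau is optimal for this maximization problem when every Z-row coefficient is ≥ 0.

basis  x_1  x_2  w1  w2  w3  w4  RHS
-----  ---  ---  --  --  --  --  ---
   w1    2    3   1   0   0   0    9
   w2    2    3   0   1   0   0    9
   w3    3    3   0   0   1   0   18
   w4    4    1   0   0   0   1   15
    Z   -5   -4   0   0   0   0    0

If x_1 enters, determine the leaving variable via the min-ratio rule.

Column x_1 entries and ratios — w1: 9/2 = 9/2; w2: 9/2 = 9/2; w3: 18/3 = 6; w4: 15/4 = 15/4.
Smallest ratio is 15/4 in the row of w4, so w4 leaves.

w4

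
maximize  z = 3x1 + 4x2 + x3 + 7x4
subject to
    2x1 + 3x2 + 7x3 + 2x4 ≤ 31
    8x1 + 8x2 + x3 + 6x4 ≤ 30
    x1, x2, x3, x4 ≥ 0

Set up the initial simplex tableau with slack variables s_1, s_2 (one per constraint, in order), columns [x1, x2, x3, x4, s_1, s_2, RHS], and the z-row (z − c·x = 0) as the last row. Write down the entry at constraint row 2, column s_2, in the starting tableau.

1

Slack s_2 belongs to constraint 2; its column is the unit vector e_2, so the entry in row 2 is 1.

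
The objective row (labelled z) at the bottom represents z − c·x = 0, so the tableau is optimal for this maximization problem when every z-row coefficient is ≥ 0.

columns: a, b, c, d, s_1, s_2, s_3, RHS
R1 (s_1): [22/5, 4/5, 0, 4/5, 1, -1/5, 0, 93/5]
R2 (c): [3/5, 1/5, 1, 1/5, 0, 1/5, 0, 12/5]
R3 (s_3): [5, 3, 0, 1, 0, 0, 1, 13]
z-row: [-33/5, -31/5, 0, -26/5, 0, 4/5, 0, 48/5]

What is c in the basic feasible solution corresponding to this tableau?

c is basic (row 2); its value is the RHS of that row, 12/5.

12/5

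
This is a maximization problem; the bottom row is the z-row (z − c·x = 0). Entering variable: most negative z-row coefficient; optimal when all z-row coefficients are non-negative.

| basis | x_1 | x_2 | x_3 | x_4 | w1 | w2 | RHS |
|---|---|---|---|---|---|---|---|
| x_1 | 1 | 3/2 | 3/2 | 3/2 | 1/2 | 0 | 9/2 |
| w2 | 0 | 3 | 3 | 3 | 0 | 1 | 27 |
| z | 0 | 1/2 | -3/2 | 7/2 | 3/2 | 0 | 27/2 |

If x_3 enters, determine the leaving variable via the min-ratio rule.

x_1

Column x_3 entries and ratios — x_1: (9/2)/(3/2) = 3; w2: 27/3 = 9.
Smallest ratio is 3 in the row of x_1, so x_1 leaves.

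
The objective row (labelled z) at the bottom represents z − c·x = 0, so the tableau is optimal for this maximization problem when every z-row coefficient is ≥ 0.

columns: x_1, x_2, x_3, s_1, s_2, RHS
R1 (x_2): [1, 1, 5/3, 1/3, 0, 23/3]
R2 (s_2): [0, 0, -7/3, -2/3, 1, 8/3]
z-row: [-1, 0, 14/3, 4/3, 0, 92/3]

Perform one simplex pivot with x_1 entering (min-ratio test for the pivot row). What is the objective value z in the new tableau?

Ratio test on column x_1 — row 1: (23/3)/1 = 23/3; row 2: entry 0 ≤ 0. Minimum is 23/3 at row 1 (x_2 leaves); pivot element 1.
Pivot on row 1; the z-row RHS becomes 92/3 − (-1)·(23/3) = 115/3.

115/3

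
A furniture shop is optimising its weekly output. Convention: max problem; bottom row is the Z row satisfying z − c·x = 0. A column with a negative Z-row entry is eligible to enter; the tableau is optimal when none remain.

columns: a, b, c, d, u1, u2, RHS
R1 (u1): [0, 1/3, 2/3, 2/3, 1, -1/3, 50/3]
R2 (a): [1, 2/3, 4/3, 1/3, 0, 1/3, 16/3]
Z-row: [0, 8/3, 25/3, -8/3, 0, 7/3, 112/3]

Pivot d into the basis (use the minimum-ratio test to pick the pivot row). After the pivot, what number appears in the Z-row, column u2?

5

Ratio test on column d — row 1: (50/3)/(2/3) = 25; row 2: (16/3)/(1/3) = 16. Minimum is 16 at row 2 (a leaves); pivot element 1/3.
Divide row 2 by 1/3; eliminate column d from the other rows.
Z-row update in column u2: 7/3 − (-8/3)·1 = 5.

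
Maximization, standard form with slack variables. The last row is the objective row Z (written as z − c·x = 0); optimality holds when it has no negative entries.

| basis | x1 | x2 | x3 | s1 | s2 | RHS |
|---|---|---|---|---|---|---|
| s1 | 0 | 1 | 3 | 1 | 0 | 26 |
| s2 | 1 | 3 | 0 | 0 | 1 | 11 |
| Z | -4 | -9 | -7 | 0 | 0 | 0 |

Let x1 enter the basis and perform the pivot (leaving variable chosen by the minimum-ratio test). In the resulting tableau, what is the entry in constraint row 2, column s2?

1

Ratio test on column x1 — row 1: entry 0 ≤ 0; row 2: 11/1 = 11. Minimum is 11 at row 2 (s2 leaves); pivot element 1.
Divide row 2 by 1; eliminate column x1 from the other rows.
In the new row 2, the s2 entry is the old entry divided by the pivot: 1/1 = 1.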